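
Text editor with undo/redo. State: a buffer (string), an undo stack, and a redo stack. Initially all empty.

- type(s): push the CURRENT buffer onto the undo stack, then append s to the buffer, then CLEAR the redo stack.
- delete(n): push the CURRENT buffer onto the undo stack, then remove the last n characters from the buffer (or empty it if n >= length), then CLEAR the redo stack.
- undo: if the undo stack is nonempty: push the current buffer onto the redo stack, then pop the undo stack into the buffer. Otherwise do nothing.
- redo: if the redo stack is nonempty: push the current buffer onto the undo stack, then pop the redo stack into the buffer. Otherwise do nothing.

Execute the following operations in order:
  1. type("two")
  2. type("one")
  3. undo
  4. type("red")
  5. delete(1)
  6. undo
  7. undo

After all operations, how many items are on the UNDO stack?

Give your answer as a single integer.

After op 1 (type): buf='two' undo_depth=1 redo_depth=0
After op 2 (type): buf='twoone' undo_depth=2 redo_depth=0
After op 3 (undo): buf='two' undo_depth=1 redo_depth=1
After op 4 (type): buf='twored' undo_depth=2 redo_depth=0
After op 5 (delete): buf='twore' undo_depth=3 redo_depth=0
After op 6 (undo): buf='twored' undo_depth=2 redo_depth=1
After op 7 (undo): buf='two' undo_depth=1 redo_depth=2

Answer: 1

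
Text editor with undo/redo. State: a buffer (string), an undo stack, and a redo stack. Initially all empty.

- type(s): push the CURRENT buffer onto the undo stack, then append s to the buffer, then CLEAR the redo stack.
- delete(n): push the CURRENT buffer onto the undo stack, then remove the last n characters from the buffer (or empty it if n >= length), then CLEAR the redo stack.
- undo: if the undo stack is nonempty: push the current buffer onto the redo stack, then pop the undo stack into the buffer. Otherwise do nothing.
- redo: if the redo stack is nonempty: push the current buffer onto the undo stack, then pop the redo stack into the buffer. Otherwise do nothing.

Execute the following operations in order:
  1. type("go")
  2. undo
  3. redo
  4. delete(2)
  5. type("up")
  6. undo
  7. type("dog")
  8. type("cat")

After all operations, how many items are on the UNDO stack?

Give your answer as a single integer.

After op 1 (type): buf='go' undo_depth=1 redo_depth=0
After op 2 (undo): buf='(empty)' undo_depth=0 redo_depth=1
After op 3 (redo): buf='go' undo_depth=1 redo_depth=0
After op 4 (delete): buf='(empty)' undo_depth=2 redo_depth=0
After op 5 (type): buf='up' undo_depth=3 redo_depth=0
After op 6 (undo): buf='(empty)' undo_depth=2 redo_depth=1
After op 7 (type): buf='dog' undo_depth=3 redo_depth=0
After op 8 (type): buf='dogcat' undo_depth=4 redo_depth=0

Answer: 4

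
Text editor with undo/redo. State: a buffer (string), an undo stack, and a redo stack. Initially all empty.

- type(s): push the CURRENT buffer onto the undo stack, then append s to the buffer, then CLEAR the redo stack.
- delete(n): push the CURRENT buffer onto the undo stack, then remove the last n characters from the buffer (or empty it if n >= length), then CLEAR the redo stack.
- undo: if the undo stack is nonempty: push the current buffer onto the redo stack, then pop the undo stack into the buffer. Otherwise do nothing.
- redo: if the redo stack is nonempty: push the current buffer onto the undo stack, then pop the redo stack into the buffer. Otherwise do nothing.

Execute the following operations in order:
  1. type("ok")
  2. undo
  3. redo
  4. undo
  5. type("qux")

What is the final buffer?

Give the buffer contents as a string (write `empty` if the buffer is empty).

Answer: qux

Derivation:
After op 1 (type): buf='ok' undo_depth=1 redo_depth=0
After op 2 (undo): buf='(empty)' undo_depth=0 redo_depth=1
After op 3 (redo): buf='ok' undo_depth=1 redo_depth=0
After op 4 (undo): buf='(empty)' undo_depth=0 redo_depth=1
After op 5 (type): buf='qux' undo_depth=1 redo_depth=0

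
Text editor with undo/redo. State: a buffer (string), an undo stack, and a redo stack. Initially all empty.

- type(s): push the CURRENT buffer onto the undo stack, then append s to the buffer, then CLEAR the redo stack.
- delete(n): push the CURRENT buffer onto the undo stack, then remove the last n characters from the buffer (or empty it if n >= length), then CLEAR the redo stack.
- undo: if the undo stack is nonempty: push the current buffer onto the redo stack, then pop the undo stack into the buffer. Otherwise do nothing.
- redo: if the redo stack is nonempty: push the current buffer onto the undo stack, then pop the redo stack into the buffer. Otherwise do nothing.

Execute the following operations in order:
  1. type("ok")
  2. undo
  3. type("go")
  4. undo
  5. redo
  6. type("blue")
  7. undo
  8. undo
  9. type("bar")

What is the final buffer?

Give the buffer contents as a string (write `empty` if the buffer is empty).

After op 1 (type): buf='ok' undo_depth=1 redo_depth=0
After op 2 (undo): buf='(empty)' undo_depth=0 redo_depth=1
After op 3 (type): buf='go' undo_depth=1 redo_depth=0
After op 4 (undo): buf='(empty)' undo_depth=0 redo_depth=1
After op 5 (redo): buf='go' undo_depth=1 redo_depth=0
After op 6 (type): buf='goblue' undo_depth=2 redo_depth=0
After op 7 (undo): buf='go' undo_depth=1 redo_depth=1
After op 8 (undo): buf='(empty)' undo_depth=0 redo_depth=2
After op 9 (type): buf='bar' undo_depth=1 redo_depth=0

Answer: bar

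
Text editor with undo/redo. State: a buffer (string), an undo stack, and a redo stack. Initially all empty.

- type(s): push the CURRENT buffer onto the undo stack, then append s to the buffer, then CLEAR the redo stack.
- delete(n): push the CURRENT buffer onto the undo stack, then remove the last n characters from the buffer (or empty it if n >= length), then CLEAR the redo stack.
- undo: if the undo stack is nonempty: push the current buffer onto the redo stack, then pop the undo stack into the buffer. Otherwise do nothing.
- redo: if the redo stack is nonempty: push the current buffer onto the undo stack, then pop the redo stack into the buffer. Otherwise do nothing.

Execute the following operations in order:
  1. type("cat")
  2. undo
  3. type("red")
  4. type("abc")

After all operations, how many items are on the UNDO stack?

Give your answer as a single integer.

Answer: 2

Derivation:
After op 1 (type): buf='cat' undo_depth=1 redo_depth=0
After op 2 (undo): buf='(empty)' undo_depth=0 redo_depth=1
After op 3 (type): buf='red' undo_depth=1 redo_depth=0
After op 4 (type): buf='redabc' undo_depth=2 redo_depth=0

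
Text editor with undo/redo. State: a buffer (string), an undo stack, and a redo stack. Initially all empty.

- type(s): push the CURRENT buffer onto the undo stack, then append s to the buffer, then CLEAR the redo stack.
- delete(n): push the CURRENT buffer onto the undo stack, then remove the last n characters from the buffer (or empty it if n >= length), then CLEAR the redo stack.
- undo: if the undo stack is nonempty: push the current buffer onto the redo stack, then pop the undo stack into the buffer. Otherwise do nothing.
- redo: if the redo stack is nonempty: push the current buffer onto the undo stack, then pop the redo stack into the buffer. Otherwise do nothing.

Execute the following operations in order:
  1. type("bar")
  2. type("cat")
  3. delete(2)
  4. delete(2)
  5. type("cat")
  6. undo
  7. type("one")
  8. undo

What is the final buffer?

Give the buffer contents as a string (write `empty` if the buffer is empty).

Answer: ba

Derivation:
After op 1 (type): buf='bar' undo_depth=1 redo_depth=0
After op 2 (type): buf='barcat' undo_depth=2 redo_depth=0
After op 3 (delete): buf='barc' undo_depth=3 redo_depth=0
After op 4 (delete): buf='ba' undo_depth=4 redo_depth=0
After op 5 (type): buf='bacat' undo_depth=5 redo_depth=0
After op 6 (undo): buf='ba' undo_depth=4 redo_depth=1
After op 7 (type): buf='baone' undo_depth=5 redo_depth=0
After op 8 (undo): buf='ba' undo_depth=4 redo_depth=1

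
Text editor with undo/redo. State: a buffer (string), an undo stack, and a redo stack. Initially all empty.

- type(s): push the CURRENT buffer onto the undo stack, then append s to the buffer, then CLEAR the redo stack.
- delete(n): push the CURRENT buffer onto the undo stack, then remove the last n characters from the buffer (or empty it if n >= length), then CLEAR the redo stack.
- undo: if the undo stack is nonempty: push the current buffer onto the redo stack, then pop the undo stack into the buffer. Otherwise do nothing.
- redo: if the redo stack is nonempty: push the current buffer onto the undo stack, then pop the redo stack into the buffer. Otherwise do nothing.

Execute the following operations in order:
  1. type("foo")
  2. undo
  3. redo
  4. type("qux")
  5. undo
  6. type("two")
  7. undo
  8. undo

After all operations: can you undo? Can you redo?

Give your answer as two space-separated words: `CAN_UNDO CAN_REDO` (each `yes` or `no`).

After op 1 (type): buf='foo' undo_depth=1 redo_depth=0
After op 2 (undo): buf='(empty)' undo_depth=0 redo_depth=1
After op 3 (redo): buf='foo' undo_depth=1 redo_depth=0
After op 4 (type): buf='fooqux' undo_depth=2 redo_depth=0
After op 5 (undo): buf='foo' undo_depth=1 redo_depth=1
After op 6 (type): buf='footwo' undo_depth=2 redo_depth=0
After op 7 (undo): buf='foo' undo_depth=1 redo_depth=1
After op 8 (undo): buf='(empty)' undo_depth=0 redo_depth=2

Answer: no yes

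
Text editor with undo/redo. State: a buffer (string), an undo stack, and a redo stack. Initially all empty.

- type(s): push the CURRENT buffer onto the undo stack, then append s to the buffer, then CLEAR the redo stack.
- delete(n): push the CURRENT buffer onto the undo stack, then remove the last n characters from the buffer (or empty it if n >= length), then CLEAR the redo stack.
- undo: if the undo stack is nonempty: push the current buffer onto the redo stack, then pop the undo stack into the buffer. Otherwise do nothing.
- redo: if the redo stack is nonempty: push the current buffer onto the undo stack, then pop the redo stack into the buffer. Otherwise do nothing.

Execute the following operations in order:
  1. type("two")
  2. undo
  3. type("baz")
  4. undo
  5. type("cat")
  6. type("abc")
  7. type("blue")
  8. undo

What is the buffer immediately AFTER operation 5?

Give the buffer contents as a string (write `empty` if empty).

After op 1 (type): buf='two' undo_depth=1 redo_depth=0
After op 2 (undo): buf='(empty)' undo_depth=0 redo_depth=1
After op 3 (type): buf='baz' undo_depth=1 redo_depth=0
After op 4 (undo): buf='(empty)' undo_depth=0 redo_depth=1
After op 5 (type): buf='cat' undo_depth=1 redo_depth=0

Answer: cat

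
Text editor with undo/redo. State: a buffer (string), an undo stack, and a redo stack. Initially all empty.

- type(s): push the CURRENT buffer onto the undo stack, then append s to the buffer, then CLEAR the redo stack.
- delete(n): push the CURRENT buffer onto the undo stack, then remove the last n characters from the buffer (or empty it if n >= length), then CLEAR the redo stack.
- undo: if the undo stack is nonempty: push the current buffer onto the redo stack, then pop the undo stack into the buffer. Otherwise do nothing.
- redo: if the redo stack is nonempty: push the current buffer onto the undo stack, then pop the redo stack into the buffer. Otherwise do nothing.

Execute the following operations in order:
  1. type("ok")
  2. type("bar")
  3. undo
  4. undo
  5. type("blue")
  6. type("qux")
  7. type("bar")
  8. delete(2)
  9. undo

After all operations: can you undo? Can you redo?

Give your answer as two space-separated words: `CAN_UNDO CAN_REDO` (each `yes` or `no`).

Answer: yes yes

Derivation:
After op 1 (type): buf='ok' undo_depth=1 redo_depth=0
After op 2 (type): buf='okbar' undo_depth=2 redo_depth=0
After op 3 (undo): buf='ok' undo_depth=1 redo_depth=1
After op 4 (undo): buf='(empty)' undo_depth=0 redo_depth=2
After op 5 (type): buf='blue' undo_depth=1 redo_depth=0
After op 6 (type): buf='bluequx' undo_depth=2 redo_depth=0
After op 7 (type): buf='bluequxbar' undo_depth=3 redo_depth=0
After op 8 (delete): buf='bluequxb' undo_depth=4 redo_depth=0
After op 9 (undo): buf='bluequxbar' undo_depth=3 redo_depth=1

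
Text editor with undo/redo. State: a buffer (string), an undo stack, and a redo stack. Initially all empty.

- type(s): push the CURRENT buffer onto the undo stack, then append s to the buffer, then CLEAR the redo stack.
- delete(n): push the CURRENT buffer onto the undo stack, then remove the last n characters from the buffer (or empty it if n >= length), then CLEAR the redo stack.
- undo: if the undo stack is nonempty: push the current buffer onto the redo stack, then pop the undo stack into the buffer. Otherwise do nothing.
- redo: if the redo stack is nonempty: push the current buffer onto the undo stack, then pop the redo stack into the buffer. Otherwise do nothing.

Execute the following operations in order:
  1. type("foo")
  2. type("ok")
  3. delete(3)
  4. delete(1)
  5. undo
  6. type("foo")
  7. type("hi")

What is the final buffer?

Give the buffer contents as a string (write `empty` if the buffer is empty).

After op 1 (type): buf='foo' undo_depth=1 redo_depth=0
After op 2 (type): buf='foook' undo_depth=2 redo_depth=0
After op 3 (delete): buf='fo' undo_depth=3 redo_depth=0
After op 4 (delete): buf='f' undo_depth=4 redo_depth=0
After op 5 (undo): buf='fo' undo_depth=3 redo_depth=1
After op 6 (type): buf='fofoo' undo_depth=4 redo_depth=0
After op 7 (type): buf='fofoohi' undo_depth=5 redo_depth=0

Answer: fofoohi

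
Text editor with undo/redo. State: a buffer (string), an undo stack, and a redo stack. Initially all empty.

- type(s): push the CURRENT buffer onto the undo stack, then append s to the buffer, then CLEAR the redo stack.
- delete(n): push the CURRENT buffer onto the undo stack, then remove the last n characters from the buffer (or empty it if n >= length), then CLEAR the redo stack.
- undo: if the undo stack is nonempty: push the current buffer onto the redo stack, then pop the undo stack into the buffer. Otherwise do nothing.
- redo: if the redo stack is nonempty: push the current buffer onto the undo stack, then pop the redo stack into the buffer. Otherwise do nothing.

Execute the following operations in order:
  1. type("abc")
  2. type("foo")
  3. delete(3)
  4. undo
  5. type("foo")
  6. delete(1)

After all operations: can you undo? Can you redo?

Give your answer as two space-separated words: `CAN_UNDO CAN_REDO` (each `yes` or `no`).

Answer: yes no

Derivation:
After op 1 (type): buf='abc' undo_depth=1 redo_depth=0
After op 2 (type): buf='abcfoo' undo_depth=2 redo_depth=0
After op 3 (delete): buf='abc' undo_depth=3 redo_depth=0
After op 4 (undo): buf='abcfoo' undo_depth=2 redo_depth=1
After op 5 (type): buf='abcfoofoo' undo_depth=3 redo_depth=0
After op 6 (delete): buf='abcfoofo' undo_depth=4 redo_depth=0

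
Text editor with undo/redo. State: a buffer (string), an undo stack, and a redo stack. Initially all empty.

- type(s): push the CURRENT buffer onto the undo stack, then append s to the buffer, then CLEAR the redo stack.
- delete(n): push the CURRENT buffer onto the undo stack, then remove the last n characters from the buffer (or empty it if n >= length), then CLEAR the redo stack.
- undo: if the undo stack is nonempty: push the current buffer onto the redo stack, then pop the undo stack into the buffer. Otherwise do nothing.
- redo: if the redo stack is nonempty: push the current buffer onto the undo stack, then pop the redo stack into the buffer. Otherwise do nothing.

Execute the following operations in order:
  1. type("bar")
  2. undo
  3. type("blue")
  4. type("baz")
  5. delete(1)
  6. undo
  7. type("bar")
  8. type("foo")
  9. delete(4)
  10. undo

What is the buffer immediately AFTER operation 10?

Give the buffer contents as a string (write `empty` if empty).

After op 1 (type): buf='bar' undo_depth=1 redo_depth=0
After op 2 (undo): buf='(empty)' undo_depth=0 redo_depth=1
After op 3 (type): buf='blue' undo_depth=1 redo_depth=0
After op 4 (type): buf='bluebaz' undo_depth=2 redo_depth=0
After op 5 (delete): buf='blueba' undo_depth=3 redo_depth=0
After op 6 (undo): buf='bluebaz' undo_depth=2 redo_depth=1
After op 7 (type): buf='bluebazbar' undo_depth=3 redo_depth=0
After op 8 (type): buf='bluebazbarfoo' undo_depth=4 redo_depth=0
After op 9 (delete): buf='bluebazba' undo_depth=5 redo_depth=0
After op 10 (undo): buf='bluebazbarfoo' undo_depth=4 redo_depth=1

Answer: bluebazbarfoo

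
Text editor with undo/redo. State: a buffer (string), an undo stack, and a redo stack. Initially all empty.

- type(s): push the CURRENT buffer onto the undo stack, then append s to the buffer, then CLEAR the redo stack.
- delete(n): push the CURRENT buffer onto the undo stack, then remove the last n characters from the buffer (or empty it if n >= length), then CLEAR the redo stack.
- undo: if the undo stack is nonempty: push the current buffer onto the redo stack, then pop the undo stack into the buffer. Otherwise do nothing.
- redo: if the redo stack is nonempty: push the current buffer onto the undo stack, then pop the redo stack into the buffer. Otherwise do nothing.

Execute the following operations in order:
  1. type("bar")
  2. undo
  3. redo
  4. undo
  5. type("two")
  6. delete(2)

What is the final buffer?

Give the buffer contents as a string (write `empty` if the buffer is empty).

Answer: t

Derivation:
After op 1 (type): buf='bar' undo_depth=1 redo_depth=0
After op 2 (undo): buf='(empty)' undo_depth=0 redo_depth=1
After op 3 (redo): buf='bar' undo_depth=1 redo_depth=0
After op 4 (undo): buf='(empty)' undo_depth=0 redo_depth=1
After op 5 (type): buf='two' undo_depth=1 redo_depth=0
After op 6 (delete): buf='t' undo_depth=2 redo_depth=0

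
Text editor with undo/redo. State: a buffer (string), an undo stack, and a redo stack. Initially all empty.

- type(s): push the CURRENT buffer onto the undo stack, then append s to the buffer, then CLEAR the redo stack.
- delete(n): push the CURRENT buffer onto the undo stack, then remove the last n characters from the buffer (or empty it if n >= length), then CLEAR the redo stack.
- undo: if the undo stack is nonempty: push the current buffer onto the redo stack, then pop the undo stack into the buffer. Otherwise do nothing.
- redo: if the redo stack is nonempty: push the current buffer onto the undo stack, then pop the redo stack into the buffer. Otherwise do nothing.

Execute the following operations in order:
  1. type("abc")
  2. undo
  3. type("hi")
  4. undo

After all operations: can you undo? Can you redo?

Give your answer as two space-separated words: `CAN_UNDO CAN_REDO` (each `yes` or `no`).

Answer: no yes

Derivation:
After op 1 (type): buf='abc' undo_depth=1 redo_depth=0
After op 2 (undo): buf='(empty)' undo_depth=0 redo_depth=1
After op 3 (type): buf='hi' undo_depth=1 redo_depth=0
After op 4 (undo): buf='(empty)' undo_depth=0 redo_depth=1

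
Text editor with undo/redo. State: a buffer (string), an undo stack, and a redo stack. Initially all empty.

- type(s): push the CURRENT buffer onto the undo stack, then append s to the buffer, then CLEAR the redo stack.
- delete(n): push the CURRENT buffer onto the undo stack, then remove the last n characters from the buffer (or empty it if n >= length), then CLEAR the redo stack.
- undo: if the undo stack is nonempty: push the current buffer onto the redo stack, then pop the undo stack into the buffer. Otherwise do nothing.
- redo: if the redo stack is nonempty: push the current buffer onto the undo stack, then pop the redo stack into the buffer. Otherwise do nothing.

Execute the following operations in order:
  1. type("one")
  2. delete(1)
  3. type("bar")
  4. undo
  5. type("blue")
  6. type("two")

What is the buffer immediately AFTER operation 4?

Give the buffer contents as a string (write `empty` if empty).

Answer: on

Derivation:
After op 1 (type): buf='one' undo_depth=1 redo_depth=0
After op 2 (delete): buf='on' undo_depth=2 redo_depth=0
After op 3 (type): buf='onbar' undo_depth=3 redo_depth=0
After op 4 (undo): buf='on' undo_depth=2 redo_depth=1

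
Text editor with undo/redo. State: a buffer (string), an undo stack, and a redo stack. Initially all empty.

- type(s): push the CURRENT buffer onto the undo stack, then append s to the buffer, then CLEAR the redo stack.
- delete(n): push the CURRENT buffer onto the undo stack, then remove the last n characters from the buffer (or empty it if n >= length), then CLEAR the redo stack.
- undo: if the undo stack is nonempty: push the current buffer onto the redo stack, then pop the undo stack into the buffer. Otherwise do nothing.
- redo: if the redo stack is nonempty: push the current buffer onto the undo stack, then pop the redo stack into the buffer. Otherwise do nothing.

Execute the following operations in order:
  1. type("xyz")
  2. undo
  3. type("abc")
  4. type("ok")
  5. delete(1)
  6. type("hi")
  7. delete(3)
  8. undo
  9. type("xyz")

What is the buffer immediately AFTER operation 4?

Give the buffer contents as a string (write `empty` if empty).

Answer: abcok

Derivation:
After op 1 (type): buf='xyz' undo_depth=1 redo_depth=0
After op 2 (undo): buf='(empty)' undo_depth=0 redo_depth=1
After op 3 (type): buf='abc' undo_depth=1 redo_depth=0
After op 4 (type): buf='abcok' undo_depth=2 redo_depth=0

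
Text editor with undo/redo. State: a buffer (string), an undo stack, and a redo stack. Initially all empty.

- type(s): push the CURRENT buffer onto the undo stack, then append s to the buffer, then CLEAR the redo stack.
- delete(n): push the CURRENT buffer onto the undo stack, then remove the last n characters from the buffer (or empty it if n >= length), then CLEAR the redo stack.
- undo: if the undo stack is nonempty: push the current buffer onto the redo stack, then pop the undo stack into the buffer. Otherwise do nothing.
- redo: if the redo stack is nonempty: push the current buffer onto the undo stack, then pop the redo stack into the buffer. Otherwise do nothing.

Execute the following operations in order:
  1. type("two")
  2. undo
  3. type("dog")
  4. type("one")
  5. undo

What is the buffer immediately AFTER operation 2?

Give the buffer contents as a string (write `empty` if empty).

Answer: empty

Derivation:
After op 1 (type): buf='two' undo_depth=1 redo_depth=0
After op 2 (undo): buf='(empty)' undo_depth=0 redo_depth=1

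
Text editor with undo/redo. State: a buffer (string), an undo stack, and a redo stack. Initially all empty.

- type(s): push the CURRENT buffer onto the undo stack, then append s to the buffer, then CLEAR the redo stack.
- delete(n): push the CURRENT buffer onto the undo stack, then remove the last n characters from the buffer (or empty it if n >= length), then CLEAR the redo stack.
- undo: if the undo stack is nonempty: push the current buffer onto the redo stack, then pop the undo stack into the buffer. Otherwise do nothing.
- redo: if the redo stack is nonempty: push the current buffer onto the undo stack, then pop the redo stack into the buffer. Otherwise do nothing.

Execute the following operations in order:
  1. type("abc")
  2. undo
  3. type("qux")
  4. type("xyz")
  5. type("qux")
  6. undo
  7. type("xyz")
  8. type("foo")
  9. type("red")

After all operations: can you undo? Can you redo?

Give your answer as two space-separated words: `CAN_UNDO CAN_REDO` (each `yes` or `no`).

After op 1 (type): buf='abc' undo_depth=1 redo_depth=0
After op 2 (undo): buf='(empty)' undo_depth=0 redo_depth=1
After op 3 (type): buf='qux' undo_depth=1 redo_depth=0
After op 4 (type): buf='quxxyz' undo_depth=2 redo_depth=0
After op 5 (type): buf='quxxyzqux' undo_depth=3 redo_depth=0
After op 6 (undo): buf='quxxyz' undo_depth=2 redo_depth=1
After op 7 (type): buf='quxxyzxyz' undo_depth=3 redo_depth=0
After op 8 (type): buf='quxxyzxyzfoo' undo_depth=4 redo_depth=0
After op 9 (type): buf='quxxyzxyzfoored' undo_depth=5 redo_depth=0

Answer: yes no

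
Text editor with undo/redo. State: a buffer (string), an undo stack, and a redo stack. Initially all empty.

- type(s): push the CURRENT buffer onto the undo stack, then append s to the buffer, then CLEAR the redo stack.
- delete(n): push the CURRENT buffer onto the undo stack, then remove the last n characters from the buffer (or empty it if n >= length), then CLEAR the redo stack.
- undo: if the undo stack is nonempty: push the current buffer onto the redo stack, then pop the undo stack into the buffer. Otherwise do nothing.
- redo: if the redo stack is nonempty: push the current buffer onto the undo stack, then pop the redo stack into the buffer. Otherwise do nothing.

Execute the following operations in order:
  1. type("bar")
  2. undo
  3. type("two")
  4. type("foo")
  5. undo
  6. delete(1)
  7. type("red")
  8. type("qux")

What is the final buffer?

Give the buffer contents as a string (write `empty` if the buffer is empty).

Answer: twredqux

Derivation:
After op 1 (type): buf='bar' undo_depth=1 redo_depth=0
After op 2 (undo): buf='(empty)' undo_depth=0 redo_depth=1
After op 3 (type): buf='two' undo_depth=1 redo_depth=0
After op 4 (type): buf='twofoo' undo_depth=2 redo_depth=0
After op 5 (undo): buf='two' undo_depth=1 redo_depth=1
After op 6 (delete): buf='tw' undo_depth=2 redo_depth=0
After op 7 (type): buf='twred' undo_depth=3 redo_depth=0
After op 8 (type): buf='twredqux' undo_depth=4 redo_depth=0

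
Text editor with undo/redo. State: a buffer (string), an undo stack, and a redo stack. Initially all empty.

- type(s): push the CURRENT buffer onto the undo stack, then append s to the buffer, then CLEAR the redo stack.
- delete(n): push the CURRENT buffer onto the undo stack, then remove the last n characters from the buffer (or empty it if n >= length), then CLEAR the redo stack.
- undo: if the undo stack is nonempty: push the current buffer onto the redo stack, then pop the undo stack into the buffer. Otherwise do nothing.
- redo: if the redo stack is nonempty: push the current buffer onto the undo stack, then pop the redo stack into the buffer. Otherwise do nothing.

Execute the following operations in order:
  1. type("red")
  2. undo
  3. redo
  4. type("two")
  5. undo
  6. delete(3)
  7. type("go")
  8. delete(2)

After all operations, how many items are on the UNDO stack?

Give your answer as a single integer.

Answer: 4

Derivation:
After op 1 (type): buf='red' undo_depth=1 redo_depth=0
After op 2 (undo): buf='(empty)' undo_depth=0 redo_depth=1
After op 3 (redo): buf='red' undo_depth=1 redo_depth=0
After op 4 (type): buf='redtwo' undo_depth=2 redo_depth=0
After op 5 (undo): buf='red' undo_depth=1 redo_depth=1
After op 6 (delete): buf='(empty)' undo_depth=2 redo_depth=0
After op 7 (type): buf='go' undo_depth=3 redo_depth=0
After op 8 (delete): buf='(empty)' undo_depth=4 redo_depth=0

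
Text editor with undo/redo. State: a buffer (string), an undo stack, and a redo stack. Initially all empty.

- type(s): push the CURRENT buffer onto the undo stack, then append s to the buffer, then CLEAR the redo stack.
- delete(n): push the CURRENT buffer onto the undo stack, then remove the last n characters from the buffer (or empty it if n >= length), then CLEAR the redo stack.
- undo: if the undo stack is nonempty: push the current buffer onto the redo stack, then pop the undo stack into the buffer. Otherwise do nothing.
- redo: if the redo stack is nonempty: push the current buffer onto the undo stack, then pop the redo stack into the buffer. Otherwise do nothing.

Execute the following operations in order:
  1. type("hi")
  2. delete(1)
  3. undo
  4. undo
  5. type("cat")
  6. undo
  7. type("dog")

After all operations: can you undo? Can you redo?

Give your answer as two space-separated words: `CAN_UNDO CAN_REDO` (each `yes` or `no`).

After op 1 (type): buf='hi' undo_depth=1 redo_depth=0
After op 2 (delete): buf='h' undo_depth=2 redo_depth=0
After op 3 (undo): buf='hi' undo_depth=1 redo_depth=1
After op 4 (undo): buf='(empty)' undo_depth=0 redo_depth=2
After op 5 (type): buf='cat' undo_depth=1 redo_depth=0
After op 6 (undo): buf='(empty)' undo_depth=0 redo_depth=1
After op 7 (type): buf='dog' undo_depth=1 redo_depth=0

Answer: yes no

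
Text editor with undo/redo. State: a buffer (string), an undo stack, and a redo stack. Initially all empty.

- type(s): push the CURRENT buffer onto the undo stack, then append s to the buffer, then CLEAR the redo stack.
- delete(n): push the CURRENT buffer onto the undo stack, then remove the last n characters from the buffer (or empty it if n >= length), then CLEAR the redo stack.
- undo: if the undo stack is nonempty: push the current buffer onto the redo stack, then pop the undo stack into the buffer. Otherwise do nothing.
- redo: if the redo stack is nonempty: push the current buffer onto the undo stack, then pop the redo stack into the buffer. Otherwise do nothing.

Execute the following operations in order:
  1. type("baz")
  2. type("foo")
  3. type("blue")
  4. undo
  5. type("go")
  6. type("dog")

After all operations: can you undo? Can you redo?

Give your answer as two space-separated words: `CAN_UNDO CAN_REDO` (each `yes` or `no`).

After op 1 (type): buf='baz' undo_depth=1 redo_depth=0
After op 2 (type): buf='bazfoo' undo_depth=2 redo_depth=0
After op 3 (type): buf='bazfooblue' undo_depth=3 redo_depth=0
After op 4 (undo): buf='bazfoo' undo_depth=2 redo_depth=1
After op 5 (type): buf='bazfoogo' undo_depth=3 redo_depth=0
After op 6 (type): buf='bazfoogodog' undo_depth=4 redo_depth=0

Answer: yes no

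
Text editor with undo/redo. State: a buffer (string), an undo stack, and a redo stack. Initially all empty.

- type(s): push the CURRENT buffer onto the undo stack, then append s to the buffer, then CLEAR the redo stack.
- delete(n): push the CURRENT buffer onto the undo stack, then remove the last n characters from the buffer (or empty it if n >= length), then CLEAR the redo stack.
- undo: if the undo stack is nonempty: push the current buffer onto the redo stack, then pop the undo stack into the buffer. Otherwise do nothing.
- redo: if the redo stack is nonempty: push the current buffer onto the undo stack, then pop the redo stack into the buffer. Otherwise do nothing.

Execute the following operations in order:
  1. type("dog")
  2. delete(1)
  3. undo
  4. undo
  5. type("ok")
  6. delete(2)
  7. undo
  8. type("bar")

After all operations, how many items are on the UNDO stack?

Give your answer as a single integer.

After op 1 (type): buf='dog' undo_depth=1 redo_depth=0
After op 2 (delete): buf='do' undo_depth=2 redo_depth=0
After op 3 (undo): buf='dog' undo_depth=1 redo_depth=1
After op 4 (undo): buf='(empty)' undo_depth=0 redo_depth=2
After op 5 (type): buf='ok' undo_depth=1 redo_depth=0
After op 6 (delete): buf='(empty)' undo_depth=2 redo_depth=0
After op 7 (undo): buf='ok' undo_depth=1 redo_depth=1
After op 8 (type): buf='okbar' undo_depth=2 redo_depth=0

Answer: 2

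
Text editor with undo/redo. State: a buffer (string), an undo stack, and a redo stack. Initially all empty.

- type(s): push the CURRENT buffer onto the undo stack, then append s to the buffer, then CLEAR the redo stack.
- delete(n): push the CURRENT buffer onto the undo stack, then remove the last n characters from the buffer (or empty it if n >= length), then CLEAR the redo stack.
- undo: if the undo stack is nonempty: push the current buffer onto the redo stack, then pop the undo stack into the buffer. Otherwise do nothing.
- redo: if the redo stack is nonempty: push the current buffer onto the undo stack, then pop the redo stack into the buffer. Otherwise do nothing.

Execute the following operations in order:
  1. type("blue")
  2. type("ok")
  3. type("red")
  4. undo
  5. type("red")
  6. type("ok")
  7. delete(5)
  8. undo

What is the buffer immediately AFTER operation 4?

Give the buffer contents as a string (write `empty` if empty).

After op 1 (type): buf='blue' undo_depth=1 redo_depth=0
After op 2 (type): buf='blueok' undo_depth=2 redo_depth=0
After op 3 (type): buf='blueokred' undo_depth=3 redo_depth=0
After op 4 (undo): buf='blueok' undo_depth=2 redo_depth=1

Answer: blueok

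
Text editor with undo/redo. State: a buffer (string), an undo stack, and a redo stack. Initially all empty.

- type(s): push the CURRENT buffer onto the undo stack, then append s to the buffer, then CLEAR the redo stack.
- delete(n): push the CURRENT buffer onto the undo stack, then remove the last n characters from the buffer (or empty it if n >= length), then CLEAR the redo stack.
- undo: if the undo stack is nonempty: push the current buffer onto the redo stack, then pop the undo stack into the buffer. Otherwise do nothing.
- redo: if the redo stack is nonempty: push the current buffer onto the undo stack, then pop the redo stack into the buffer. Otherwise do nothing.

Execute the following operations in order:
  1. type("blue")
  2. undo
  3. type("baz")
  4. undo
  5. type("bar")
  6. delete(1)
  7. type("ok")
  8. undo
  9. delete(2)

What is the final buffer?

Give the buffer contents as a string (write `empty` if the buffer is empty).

Answer: empty

Derivation:
After op 1 (type): buf='blue' undo_depth=1 redo_depth=0
After op 2 (undo): buf='(empty)' undo_depth=0 redo_depth=1
After op 3 (type): buf='baz' undo_depth=1 redo_depth=0
After op 4 (undo): buf='(empty)' undo_depth=0 redo_depth=1
After op 5 (type): buf='bar' undo_depth=1 redo_depth=0
After op 6 (delete): buf='ba' undo_depth=2 redo_depth=0
After op 7 (type): buf='baok' undo_depth=3 redo_depth=0
After op 8 (undo): buf='ba' undo_depth=2 redo_depth=1
After op 9 (delete): buf='(empty)' undo_depth=3 redo_depth=0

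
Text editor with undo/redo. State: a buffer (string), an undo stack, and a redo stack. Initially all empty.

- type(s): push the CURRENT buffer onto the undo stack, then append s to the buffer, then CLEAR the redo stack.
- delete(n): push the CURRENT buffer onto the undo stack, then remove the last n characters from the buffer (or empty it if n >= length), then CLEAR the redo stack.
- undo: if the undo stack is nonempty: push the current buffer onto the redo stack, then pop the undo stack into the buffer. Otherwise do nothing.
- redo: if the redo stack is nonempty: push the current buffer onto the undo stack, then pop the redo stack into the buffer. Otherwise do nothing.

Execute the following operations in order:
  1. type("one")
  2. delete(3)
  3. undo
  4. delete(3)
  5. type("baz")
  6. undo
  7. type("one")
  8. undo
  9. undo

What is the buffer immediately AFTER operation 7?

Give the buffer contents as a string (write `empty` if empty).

After op 1 (type): buf='one' undo_depth=1 redo_depth=0
After op 2 (delete): buf='(empty)' undo_depth=2 redo_depth=0
After op 3 (undo): buf='one' undo_depth=1 redo_depth=1
After op 4 (delete): buf='(empty)' undo_depth=2 redo_depth=0
After op 5 (type): buf='baz' undo_depth=3 redo_depth=0
After op 6 (undo): buf='(empty)' undo_depth=2 redo_depth=1
After op 7 (type): buf='one' undo_depth=3 redo_depth=0

Answer: one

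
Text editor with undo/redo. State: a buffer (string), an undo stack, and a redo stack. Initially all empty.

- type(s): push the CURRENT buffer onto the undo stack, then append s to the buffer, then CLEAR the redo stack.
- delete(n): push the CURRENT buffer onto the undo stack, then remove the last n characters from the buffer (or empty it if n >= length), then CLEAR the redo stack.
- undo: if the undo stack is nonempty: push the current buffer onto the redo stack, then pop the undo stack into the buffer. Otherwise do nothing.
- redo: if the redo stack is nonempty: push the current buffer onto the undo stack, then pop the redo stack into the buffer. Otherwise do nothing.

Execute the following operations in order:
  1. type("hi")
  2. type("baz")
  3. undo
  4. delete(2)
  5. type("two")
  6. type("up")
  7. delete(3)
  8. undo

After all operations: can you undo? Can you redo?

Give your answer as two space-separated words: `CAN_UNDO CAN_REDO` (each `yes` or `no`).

After op 1 (type): buf='hi' undo_depth=1 redo_depth=0
After op 2 (type): buf='hibaz' undo_depth=2 redo_depth=0
After op 3 (undo): buf='hi' undo_depth=1 redo_depth=1
After op 4 (delete): buf='(empty)' undo_depth=2 redo_depth=0
After op 5 (type): buf='two' undo_depth=3 redo_depth=0
After op 6 (type): buf='twoup' undo_depth=4 redo_depth=0
After op 7 (delete): buf='tw' undo_depth=5 redo_depth=0
After op 8 (undo): buf='twoup' undo_depth=4 redo_depth=1

Answer: yes yes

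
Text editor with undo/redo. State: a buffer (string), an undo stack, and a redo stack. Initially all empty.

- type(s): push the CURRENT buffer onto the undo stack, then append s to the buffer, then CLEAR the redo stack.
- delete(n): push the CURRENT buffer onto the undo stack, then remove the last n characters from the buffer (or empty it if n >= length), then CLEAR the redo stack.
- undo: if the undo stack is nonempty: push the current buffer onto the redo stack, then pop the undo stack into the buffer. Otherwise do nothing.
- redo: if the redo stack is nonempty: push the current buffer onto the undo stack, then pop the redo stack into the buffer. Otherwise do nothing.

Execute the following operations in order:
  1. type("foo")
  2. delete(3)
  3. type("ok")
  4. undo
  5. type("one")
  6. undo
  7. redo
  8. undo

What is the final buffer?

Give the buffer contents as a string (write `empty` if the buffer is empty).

After op 1 (type): buf='foo' undo_depth=1 redo_depth=0
After op 2 (delete): buf='(empty)' undo_depth=2 redo_depth=0
After op 3 (type): buf='ok' undo_depth=3 redo_depth=0
After op 4 (undo): buf='(empty)' undo_depth=2 redo_depth=1
After op 5 (type): buf='one' undo_depth=3 redo_depth=0
After op 6 (undo): buf='(empty)' undo_depth=2 redo_depth=1
After op 7 (redo): buf='one' undo_depth=3 redo_depth=0
After op 8 (undo): buf='(empty)' undo_depth=2 redo_depth=1

Answer: empty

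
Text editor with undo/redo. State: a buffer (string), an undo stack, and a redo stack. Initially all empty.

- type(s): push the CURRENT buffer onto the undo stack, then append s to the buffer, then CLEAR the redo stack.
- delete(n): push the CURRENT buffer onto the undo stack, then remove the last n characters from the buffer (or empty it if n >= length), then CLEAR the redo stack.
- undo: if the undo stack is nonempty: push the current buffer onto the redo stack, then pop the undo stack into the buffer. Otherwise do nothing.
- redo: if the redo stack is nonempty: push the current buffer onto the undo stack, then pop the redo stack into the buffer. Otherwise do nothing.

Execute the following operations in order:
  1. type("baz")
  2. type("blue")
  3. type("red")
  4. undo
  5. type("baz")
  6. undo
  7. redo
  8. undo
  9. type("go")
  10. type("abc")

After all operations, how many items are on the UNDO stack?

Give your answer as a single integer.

After op 1 (type): buf='baz' undo_depth=1 redo_depth=0
After op 2 (type): buf='bazblue' undo_depth=2 redo_depth=0
After op 3 (type): buf='bazbluered' undo_depth=3 redo_depth=0
After op 4 (undo): buf='bazblue' undo_depth=2 redo_depth=1
After op 5 (type): buf='bazbluebaz' undo_depth=3 redo_depth=0
After op 6 (undo): buf='bazblue' undo_depth=2 redo_depth=1
After op 7 (redo): buf='bazbluebaz' undo_depth=3 redo_depth=0
After op 8 (undo): buf='bazblue' undo_depth=2 redo_depth=1
After op 9 (type): buf='bazbluego' undo_depth=3 redo_depth=0
After op 10 (type): buf='bazbluegoabc' undo_depth=4 redo_depth=0

Answer: 4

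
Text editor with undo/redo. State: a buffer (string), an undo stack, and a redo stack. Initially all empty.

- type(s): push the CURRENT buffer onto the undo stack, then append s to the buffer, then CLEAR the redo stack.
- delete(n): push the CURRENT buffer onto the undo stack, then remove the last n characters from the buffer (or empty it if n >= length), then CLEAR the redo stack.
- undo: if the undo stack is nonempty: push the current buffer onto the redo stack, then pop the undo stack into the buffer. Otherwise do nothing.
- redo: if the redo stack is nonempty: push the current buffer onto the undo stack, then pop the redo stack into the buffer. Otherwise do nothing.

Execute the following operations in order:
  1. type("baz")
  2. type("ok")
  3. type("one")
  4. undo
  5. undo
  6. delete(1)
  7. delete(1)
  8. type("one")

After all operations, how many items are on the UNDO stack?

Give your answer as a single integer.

Answer: 4

Derivation:
After op 1 (type): buf='baz' undo_depth=1 redo_depth=0
After op 2 (type): buf='bazok' undo_depth=2 redo_depth=0
After op 3 (type): buf='bazokone' undo_depth=3 redo_depth=0
After op 4 (undo): buf='bazok' undo_depth=2 redo_depth=1
After op 5 (undo): buf='baz' undo_depth=1 redo_depth=2
After op 6 (delete): buf='ba' undo_depth=2 redo_depth=0
After op 7 (delete): buf='b' undo_depth=3 redo_depth=0
After op 8 (type): buf='bone' undo_depth=4 redo_depth=0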